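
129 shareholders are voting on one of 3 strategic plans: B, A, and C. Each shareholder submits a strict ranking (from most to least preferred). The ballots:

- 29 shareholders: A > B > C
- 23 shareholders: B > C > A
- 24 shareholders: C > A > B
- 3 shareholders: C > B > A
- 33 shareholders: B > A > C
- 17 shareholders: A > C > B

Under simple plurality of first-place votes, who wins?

First-place votes: B 56, A 46, C 27.
B has the most first-place votes.

B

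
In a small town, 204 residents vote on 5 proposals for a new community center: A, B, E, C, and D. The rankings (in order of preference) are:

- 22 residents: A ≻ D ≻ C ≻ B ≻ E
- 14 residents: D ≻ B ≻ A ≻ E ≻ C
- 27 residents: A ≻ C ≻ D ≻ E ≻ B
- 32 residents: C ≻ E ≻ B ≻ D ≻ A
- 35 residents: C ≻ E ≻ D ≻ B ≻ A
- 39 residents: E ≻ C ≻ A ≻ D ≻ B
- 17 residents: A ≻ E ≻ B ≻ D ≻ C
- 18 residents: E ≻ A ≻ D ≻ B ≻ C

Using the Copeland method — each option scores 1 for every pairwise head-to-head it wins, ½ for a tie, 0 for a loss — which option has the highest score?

C

A: beats B and D; loses to E and C → score 2.
B: loses to A, E, C, and D → score 0.
E: beats A, B, and D; loses to C → score 3.
C: beats A, B, E, and D → score 4.
D: beats B; loses to A, E, and C → score 1.
C has the best pairwise record.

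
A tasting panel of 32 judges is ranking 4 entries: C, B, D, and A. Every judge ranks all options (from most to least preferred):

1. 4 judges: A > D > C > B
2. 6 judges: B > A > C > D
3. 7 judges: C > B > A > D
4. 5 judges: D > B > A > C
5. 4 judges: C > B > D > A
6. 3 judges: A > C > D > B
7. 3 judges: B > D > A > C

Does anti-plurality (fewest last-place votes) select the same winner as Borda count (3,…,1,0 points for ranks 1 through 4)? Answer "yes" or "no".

no

Anti-plurality — last-place votes: C 8, B 7, D 13, A 4. Winner: A.
Borda — scores: C 49, B 59, D 36, A 48. Winner: B.
The two methods disagree.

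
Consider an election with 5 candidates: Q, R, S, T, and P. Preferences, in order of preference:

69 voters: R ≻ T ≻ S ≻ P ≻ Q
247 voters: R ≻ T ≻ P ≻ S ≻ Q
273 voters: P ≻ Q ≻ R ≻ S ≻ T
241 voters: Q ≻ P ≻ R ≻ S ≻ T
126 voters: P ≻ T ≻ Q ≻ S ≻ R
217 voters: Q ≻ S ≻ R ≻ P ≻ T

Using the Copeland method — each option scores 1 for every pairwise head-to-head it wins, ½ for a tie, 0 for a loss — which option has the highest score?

Q: beats R, S, and T; loses to P → score 3.
R: beats S and T; loses to Q and P → score 2.
S: beats T; loses to Q, R, and P → score 1.
T: loses to Q, R, S, and P → score 0.
P: beats Q, R, S, and T → score 4.
P has the best pairwise record.

P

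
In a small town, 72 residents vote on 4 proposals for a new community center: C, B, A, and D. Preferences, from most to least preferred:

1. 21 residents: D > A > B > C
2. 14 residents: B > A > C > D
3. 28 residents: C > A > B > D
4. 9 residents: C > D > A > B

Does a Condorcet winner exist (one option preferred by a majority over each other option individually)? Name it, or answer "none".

C

C vs B: 37–35 for C.
C vs A: 37–35 for C.
C vs D: 51–21 for C.
C beats every other option head-to-head.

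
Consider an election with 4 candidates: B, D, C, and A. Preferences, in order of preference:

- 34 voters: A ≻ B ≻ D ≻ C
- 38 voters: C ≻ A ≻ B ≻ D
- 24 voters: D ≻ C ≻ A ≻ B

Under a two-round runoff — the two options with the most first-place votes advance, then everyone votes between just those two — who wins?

Round 1 first-place votes: B 0, D 24, C 38, A 34.
C and A advance.
Runoff: C is preferred to A by 62 voters; A by 34.
C wins the runoff.

C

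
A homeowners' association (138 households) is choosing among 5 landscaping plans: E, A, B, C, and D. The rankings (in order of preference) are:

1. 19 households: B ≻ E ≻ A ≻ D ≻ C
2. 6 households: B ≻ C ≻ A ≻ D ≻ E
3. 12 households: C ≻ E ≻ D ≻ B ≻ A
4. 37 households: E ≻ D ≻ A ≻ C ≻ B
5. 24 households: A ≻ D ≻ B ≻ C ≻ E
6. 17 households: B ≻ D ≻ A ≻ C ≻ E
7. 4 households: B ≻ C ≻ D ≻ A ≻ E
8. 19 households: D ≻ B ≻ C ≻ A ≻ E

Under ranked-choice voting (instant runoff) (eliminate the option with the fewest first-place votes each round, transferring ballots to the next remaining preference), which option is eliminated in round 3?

A

Round 1: E 37, A 24, B 46, C 12, D 19. Eliminate C.
Round 2: E 49, A 24, B 46, D 19. Eliminate D.
Round 3: E 49, A 24, B 65. Eliminate A.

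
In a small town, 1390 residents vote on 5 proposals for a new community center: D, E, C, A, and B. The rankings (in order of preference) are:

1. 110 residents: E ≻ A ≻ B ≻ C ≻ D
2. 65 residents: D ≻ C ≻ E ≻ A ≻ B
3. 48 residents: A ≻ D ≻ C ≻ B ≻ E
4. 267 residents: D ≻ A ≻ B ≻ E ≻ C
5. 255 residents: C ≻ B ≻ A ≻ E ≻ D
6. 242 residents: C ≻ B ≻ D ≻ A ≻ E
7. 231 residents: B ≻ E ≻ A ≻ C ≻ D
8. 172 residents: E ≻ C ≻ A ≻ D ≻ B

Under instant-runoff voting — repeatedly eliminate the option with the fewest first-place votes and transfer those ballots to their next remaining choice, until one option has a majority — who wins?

Round 1: D 332, E 282, C 497, A 48, B 231. Eliminate A.
Round 2: D 380, E 282, C 497, B 231. Eliminate B.
Round 3: D 380, E 513, C 497. Eliminate D.
Round 4: E 780, C 610. E has a majority.

E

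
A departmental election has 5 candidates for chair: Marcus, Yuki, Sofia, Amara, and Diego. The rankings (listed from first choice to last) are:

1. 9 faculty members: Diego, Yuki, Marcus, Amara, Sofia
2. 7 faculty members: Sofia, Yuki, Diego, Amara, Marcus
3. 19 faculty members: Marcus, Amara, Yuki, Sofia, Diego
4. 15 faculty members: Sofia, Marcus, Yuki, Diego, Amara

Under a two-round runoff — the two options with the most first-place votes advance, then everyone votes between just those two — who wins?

Marcus

Round 1 first-place votes: Marcus 19, Yuki 0, Sofia 22, Amara 0, Diego 9.
Sofia and Marcus advance.
Runoff: Sofia is preferred to Marcus by 22 voters; Marcus by 28.
Marcus wins the runoff.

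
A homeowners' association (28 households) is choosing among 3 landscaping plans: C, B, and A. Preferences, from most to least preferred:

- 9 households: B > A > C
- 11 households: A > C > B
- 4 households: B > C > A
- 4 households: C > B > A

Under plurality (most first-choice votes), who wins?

First-place votes: C 4, B 13, A 11.
B has the most first-place votes.

B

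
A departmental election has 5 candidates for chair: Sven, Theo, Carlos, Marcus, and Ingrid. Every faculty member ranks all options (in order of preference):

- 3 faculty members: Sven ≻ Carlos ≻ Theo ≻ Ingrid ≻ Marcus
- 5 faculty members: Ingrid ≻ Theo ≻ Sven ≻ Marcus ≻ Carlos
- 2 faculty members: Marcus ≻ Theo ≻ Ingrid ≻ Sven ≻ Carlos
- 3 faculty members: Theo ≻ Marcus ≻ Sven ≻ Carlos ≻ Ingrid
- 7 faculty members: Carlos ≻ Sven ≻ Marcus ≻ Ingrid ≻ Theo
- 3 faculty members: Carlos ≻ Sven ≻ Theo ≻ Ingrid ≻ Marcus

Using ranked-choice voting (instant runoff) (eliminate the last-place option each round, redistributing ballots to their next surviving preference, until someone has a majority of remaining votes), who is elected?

Round 1: Sven 3, Theo 3, Carlos 10, Marcus 2, Ingrid 5. Eliminate Marcus.
Round 2: Sven 3, Theo 5, Carlos 10, Ingrid 5. Eliminate Sven.
Round 3: Theo 5, Carlos 13, Ingrid 5. Carlos has a majority.

Carlos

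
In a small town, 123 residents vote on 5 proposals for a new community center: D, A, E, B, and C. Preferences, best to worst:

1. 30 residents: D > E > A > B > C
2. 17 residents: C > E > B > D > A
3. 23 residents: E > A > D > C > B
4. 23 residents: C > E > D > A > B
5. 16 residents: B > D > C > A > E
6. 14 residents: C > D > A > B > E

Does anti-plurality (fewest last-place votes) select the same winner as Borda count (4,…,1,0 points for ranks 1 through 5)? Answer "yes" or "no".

Anti-plurality — last-place votes: D 0, A 17, E 30, B 46, C 30. Winner: D.
Borda — scores: D 319, A 196, E 302, B 142, C 271. Winner: D.
The two methods agree.

yes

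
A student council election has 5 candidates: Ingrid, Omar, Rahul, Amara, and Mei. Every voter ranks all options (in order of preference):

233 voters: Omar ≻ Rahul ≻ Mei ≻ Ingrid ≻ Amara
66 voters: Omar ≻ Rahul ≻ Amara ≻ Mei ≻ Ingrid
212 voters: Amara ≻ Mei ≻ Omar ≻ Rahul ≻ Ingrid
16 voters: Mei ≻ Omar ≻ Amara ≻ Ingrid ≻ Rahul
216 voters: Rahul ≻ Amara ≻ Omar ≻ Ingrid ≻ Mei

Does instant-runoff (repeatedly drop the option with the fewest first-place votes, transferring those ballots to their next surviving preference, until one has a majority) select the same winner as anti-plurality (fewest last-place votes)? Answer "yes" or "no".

yes

Instant-runoff — R1 Ingrid 0, Omar 299, Rahul 216, Amara 212, Mei 16 (Ingrid out); R2 Omar 299, Rahul 216, Amara 212, Mei 16 (Mei out); R3 Omar 315, Rahul 216, Amara 212 (Amara out); R4 Omar 527, Rahul 216 (Omar winner). Winner: Omar.
Anti-plurality — last-place votes: Ingrid 278, Omar 0, Rahul 16, Amara 233, Mei 216. Winner: Omar.
The two methods agree.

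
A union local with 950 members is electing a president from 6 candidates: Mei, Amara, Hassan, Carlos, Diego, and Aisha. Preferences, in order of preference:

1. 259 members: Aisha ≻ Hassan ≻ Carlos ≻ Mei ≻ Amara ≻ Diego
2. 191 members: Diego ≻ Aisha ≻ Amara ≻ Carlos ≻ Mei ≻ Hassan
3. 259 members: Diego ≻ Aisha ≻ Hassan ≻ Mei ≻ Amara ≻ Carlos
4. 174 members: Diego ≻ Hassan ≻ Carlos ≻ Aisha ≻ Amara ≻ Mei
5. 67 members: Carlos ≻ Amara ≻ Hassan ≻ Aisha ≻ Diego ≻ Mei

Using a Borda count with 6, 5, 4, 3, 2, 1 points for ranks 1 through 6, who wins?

Aisha

Mei: 259·3 + 191·2 + 259·3 + 174·1 + 67·1 = 2177
Amara: 259·2 + 191·4 + 259·2 + 174·2 + 67·5 = 2483
Hassan: 259·5 + 191·1 + 259·4 + 174·5 + 67·4 = 3660
Carlos: 259·4 + 191·3 + 259·1 + 174·4 + 67·6 = 2966
Diego: 259·1 + 191·6 + 259·6 + 174·6 + 67·2 = 4137
Aisha: 259·6 + 191·5 + 259·5 + 174·3 + 67·3 = 4527
Aisha has the highest Borda score (4527).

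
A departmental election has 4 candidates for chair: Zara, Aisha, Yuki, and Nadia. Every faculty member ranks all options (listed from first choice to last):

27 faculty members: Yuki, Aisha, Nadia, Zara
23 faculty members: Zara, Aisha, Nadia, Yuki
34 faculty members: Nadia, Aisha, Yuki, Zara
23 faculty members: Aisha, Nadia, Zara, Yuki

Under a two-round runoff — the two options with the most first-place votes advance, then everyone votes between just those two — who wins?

Round 1 first-place votes: Zara 23, Aisha 23, Yuki 27, Nadia 34.
Nadia and Yuki advance.
Runoff: Nadia is preferred to Yuki by 80 voters; Yuki by 27.
Nadia wins the runoff.

Nadia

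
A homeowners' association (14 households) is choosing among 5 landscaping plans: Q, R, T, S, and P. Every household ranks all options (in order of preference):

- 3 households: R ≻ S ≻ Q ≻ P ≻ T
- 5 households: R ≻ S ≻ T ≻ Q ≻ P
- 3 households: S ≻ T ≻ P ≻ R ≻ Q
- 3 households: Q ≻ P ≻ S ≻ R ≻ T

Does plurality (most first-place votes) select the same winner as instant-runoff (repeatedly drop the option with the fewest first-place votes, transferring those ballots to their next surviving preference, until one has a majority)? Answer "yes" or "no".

Plurality — first-place votes: Q 3, R 8, T 0, S 3, P 0. Winner: R.
Instant-runoff — R1 Q 3, R 8, T 0, S 3, P 0 (R winner). Winner: R.
The two methods agree.

yes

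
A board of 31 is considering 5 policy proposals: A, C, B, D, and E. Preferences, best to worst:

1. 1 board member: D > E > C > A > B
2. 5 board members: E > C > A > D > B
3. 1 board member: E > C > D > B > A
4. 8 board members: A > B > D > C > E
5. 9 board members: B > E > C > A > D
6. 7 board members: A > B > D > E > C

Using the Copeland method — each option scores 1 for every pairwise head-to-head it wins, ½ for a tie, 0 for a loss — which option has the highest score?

A: beats B and D; loses to C and E → score 2.
C: beats A; loses to B, D, and E → score 1.
B: beats C, D, and E; loses to A → score 3.
D: beats C and E; loses to A and B → score 2.
E: beats A and C; loses to B and D → score 2.
B has the best pairwise record.

B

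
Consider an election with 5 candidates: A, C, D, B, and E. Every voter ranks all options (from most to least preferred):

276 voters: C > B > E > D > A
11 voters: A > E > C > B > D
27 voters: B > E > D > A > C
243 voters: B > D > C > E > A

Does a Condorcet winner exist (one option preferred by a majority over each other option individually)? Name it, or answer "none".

C

C vs A: 519–38 for C.
C vs D: 287–270 for C.
C vs B: 287–270 for C.
C vs E: 519–38 for C.
C beats every other option head-to-head.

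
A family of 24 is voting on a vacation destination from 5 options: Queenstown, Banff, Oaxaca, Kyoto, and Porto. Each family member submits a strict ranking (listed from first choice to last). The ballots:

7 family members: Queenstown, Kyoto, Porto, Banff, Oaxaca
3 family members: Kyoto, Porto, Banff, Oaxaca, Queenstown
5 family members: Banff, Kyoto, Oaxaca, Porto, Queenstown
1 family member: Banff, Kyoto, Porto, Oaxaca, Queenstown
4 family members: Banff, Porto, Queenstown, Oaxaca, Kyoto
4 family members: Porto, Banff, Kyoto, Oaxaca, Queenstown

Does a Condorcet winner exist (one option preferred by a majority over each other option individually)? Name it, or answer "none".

none

Checking pairwise contests:
Banff beats Queenstown 17–7.
Porto beats Banff 14–10.
Banff beats Oaxaca 24–0.
Banff beats Kyoto 14–10.
Kyoto beats Porto 16–8.
Every option loses at least one head-to-head, so there is no Condorcet winner.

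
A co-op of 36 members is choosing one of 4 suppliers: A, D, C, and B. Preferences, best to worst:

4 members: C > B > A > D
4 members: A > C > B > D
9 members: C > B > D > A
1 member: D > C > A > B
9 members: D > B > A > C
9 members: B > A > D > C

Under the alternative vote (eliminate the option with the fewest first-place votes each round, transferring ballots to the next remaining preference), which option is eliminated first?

Round 1: A 4, D 10, C 13, B 9. Eliminate A.

A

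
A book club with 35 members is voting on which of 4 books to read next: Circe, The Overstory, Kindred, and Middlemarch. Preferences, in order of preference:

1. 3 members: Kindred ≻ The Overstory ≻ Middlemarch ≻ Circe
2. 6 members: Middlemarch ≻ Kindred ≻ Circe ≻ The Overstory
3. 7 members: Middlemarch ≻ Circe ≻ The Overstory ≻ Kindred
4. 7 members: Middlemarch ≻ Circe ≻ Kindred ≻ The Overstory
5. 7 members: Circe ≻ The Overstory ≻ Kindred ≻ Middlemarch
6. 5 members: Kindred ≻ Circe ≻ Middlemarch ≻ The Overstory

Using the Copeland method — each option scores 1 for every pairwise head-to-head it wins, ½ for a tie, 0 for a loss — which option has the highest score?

Circe: beats The Overstory and Kindred; loses to Middlemarch → score 2.
The Overstory: loses to Circe, Kindred, and Middlemarch → score 0.
Kindred: beats The Overstory; loses to Circe and Middlemarch → score 1.
Middlemarch: beats Circe, The Overstory, and Kindred → score 3.
Middlemarch has the best pairwise record.

Middlemarch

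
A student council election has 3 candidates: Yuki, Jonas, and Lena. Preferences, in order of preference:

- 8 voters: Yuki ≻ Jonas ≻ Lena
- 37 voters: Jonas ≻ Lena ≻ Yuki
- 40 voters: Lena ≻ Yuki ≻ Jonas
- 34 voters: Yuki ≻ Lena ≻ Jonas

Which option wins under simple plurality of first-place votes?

Yuki

First-place votes: Yuki 42, Jonas 37, Lena 40.
Yuki has the most first-place votes.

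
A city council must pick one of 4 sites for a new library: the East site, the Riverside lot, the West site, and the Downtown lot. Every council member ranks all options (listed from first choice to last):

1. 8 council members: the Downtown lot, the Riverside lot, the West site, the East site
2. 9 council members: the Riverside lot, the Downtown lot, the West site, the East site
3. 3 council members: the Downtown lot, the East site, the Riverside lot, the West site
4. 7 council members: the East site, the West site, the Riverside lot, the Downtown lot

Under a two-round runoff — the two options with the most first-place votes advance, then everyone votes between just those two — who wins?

Round 1 first-place votes: the East site 7, the Riverside lot 9, the West site 0, the Downtown lot 11.
the Downtown lot and the Riverside lot advance.
Runoff: the Downtown lot is preferred to the Riverside lot by 11 voters; the Riverside lot by 16.
the Riverside lot wins the runoff.

the Riverside lot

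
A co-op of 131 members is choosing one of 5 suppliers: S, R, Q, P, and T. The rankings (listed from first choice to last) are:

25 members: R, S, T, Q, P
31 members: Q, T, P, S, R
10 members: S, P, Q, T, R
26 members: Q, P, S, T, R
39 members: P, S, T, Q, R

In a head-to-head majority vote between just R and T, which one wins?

T

Voters preferring R to T: 25; preferring T to R: 106.
T wins the head-to-head.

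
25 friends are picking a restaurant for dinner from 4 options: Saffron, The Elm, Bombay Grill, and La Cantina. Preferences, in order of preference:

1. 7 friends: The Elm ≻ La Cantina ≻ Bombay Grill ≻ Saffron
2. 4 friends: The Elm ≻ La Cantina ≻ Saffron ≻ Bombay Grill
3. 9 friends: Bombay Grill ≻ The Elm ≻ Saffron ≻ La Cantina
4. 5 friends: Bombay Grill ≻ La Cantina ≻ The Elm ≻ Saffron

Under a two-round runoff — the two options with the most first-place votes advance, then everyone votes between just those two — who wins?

Bombay Grill

Round 1 first-place votes: Saffron 0, The Elm 11, Bombay Grill 14, La Cantina 0.
Bombay Grill and The Elm advance.
Runoff: Bombay Grill is preferred to The Elm by 14 voters; The Elm by 11.
Bombay Grill wins the runoff.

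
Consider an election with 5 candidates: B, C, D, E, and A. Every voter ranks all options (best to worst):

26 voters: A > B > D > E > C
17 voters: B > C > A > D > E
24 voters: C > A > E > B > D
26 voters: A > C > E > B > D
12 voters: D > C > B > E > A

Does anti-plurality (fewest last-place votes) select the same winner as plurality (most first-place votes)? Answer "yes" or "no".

Anti-plurality — last-place votes: B 0, C 26, D 50, E 17, A 12. Winner: B.
Plurality — first-place votes: B 17, C 24, D 12, E 0, A 52. Winner: A.
The two methods disagree.

no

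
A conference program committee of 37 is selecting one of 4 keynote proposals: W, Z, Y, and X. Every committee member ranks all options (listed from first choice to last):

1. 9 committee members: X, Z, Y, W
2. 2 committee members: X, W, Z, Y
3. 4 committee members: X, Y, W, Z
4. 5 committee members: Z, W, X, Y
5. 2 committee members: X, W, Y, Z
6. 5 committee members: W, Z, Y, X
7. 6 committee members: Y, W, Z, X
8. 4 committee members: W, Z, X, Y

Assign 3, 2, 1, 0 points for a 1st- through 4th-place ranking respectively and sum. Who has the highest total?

W: 9·0 + 2·2 + 4·1 + 5·2 + 2·2 + 5·3 + 6·2 + 4·3 = 61
Z: 9·2 + 2·1 + 4·0 + 5·3 + 2·0 + 5·2 + 6·1 + 4·2 = 59
Y: 9·1 + 2·0 + 4·2 + 5·0 + 2·1 + 5·1 + 6·3 + 4·0 = 42
X: 9·3 + 2·3 + 4·3 + 5·1 + 2·3 + 5·0 + 6·0 + 4·1 = 60
W has the highest Borda score (61).

W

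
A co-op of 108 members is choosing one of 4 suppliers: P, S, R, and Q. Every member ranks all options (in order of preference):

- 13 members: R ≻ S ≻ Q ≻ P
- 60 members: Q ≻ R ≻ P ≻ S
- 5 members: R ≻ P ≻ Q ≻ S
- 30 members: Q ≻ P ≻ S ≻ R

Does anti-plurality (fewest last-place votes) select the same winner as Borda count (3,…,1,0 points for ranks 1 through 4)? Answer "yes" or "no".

yes

Anti-plurality — last-place votes: P 13, S 65, R 30, Q 0. Winner: Q.
Borda — scores: P 130, S 56, R 174, Q 288. Winner: Q.
The two methods agree.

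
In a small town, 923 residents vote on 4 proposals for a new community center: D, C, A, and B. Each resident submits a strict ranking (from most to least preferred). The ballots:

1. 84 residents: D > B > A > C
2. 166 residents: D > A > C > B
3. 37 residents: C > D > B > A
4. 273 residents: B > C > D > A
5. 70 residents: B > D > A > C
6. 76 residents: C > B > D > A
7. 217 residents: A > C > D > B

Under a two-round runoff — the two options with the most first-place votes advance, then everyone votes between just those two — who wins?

Round 1 first-place votes: D 250, C 113, A 217, B 343.
B and D advance.
Runoff: B is preferred to D by 419 voters; D by 504.
D wins the runoff.

D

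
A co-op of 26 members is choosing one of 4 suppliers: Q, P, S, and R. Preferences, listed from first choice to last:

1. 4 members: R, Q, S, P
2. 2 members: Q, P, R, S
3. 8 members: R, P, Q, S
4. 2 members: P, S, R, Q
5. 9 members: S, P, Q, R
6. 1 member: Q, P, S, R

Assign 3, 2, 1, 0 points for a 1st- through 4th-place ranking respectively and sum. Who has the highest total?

P

Q: 4·2 + 2·3 + 8·1 + 2·0 + 9·1 + 1·3 = 34
P: 4·0 + 2·2 + 8·2 + 2·3 + 9·2 + 1·2 = 46
S: 4·1 + 2·0 + 8·0 + 2·2 + 9·3 + 1·1 = 36
R: 4·3 + 2·1 + 8·3 + 2·1 + 9·0 + 1·0 = 40
P has the highest Borda score (46).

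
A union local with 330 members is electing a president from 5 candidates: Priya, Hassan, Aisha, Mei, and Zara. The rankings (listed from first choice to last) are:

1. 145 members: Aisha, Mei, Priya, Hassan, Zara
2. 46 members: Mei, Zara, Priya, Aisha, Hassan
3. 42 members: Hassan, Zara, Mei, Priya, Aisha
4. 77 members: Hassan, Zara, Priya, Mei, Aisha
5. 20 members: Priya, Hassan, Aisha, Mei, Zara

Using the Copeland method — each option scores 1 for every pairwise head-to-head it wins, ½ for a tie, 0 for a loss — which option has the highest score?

Priya: beats Hassan and Aisha; ties Zara; loses to Mei → score 2.5.
Hassan: beats Zara; loses to Priya, Aisha, and Mei → score 1.
Aisha: beats Hassan; ties Mei and Zara; loses to Priya → score 2.
Mei: beats Priya, Hassan, and Zara; ties Aisha → score 3.5.
Zara: ties Priya and Aisha; loses to Hassan and Mei → score 1.
Mei has the best pairwise record.

Mei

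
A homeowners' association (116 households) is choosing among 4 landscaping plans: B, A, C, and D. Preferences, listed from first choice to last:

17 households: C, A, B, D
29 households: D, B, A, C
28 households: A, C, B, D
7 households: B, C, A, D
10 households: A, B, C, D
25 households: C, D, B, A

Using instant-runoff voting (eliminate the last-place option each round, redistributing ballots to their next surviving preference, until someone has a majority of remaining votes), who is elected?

A

Round 1: B 7, A 38, C 42, D 29. Eliminate B.
Round 2: A 38, C 49, D 29. Eliminate D.
Round 3: A 67, C 49. A has a majority.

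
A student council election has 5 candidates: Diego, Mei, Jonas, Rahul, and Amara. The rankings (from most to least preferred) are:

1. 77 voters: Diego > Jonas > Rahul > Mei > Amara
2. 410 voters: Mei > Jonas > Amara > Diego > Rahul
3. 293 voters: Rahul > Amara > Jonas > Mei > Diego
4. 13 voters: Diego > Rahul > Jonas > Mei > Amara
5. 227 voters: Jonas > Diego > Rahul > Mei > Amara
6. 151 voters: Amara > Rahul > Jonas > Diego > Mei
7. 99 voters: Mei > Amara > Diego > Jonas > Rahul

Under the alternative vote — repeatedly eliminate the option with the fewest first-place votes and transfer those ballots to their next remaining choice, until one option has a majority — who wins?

Round 1: Diego 90, Mei 509, Jonas 227, Rahul 293, Amara 151. Eliminate Diego.
Round 2: Mei 509, Jonas 304, Rahul 306, Amara 151. Eliminate Amara.
Round 3: Mei 509, Jonas 304, Rahul 457. Eliminate Jonas.
Round 4: Mei 509, Rahul 761. Rahul has a majority.

Rahul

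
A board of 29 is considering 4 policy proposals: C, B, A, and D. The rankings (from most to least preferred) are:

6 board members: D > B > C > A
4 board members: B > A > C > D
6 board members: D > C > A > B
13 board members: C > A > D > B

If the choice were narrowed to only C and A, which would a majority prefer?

Voters preferring C to A: 25; preferring A to C: 4.
C wins the head-to-head.

C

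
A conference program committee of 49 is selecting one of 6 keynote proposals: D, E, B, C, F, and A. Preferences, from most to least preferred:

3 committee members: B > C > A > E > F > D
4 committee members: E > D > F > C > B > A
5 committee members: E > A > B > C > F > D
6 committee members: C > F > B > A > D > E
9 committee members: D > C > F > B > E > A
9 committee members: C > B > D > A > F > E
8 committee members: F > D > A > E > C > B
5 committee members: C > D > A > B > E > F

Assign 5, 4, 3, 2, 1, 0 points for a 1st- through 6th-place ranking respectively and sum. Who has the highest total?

C

D: 3·0 + 4·4 + 5·0 + 6·1 + 9·5 + 9·3 + 8·4 + 5·4 = 146
E: 3·2 + 4·5 + 5·5 + 6·0 + 9·1 + 9·0 + 8·2 + 5·1 = 81
B: 3·5 + 4·1 + 5·3 + 6·3 + 9·2 + 9·4 + 8·0 + 5·2 = 116
C: 3·4 + 4·2 + 5·2 + 6·5 + 9·4 + 9·5 + 8·1 + 5·5 = 174
F: 3·1 + 4·3 + 5·1 + 6·4 + 9·3 + 9·1 + 8·5 + 5·0 = 120
A: 3·3 + 4·0 + 5·4 + 6·2 + 9·0 + 9·2 + 8·3 + 5·3 = 98
C has the highest Borda score (174).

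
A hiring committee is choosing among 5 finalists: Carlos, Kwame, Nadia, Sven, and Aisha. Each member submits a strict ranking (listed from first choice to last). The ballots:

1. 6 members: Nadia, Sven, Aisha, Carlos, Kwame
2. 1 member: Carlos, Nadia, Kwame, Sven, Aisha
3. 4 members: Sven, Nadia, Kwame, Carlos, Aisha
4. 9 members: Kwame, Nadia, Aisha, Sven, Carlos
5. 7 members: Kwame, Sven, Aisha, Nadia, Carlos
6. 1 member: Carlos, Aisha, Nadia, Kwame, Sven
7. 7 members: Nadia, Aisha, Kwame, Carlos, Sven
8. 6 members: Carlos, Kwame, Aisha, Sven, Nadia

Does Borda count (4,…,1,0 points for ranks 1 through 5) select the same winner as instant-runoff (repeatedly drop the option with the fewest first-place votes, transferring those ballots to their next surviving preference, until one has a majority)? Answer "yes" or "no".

yes

Borda — scores: Carlos 49, Kwame 107, Nadia 103, Sven 71, Aisha 80. Winner: Kwame.
Instant-runoff — R1 Carlos 8, Kwame 16, Nadia 13, Sven 4, Aisha 0 (Aisha out); R2 Carlos 8, Kwame 16, Nadia 13, Sven 4 (Sven out); R3 Carlos 8, Kwame 16, Nadia 17 (Carlos out); R4 Kwame 22, Nadia 19 (Kwame winner). Winner: Kwame.
The two methods agree.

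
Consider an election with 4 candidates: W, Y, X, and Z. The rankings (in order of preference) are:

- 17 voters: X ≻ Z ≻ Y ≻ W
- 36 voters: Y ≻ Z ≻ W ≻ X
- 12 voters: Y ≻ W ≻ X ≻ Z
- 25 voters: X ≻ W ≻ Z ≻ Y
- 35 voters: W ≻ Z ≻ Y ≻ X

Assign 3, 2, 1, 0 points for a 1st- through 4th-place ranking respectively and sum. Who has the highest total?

W: 17·0 + 36·1 + 12·2 + 25·2 + 35·3 = 215
Y: 17·1 + 36·3 + 12·3 + 25·0 + 35·1 = 196
X: 17·3 + 36·0 + 12·1 + 25·3 + 35·0 = 138
Z: 17·2 + 36·2 + 12·0 + 25·1 + 35·2 = 201
W has the highest Borda score (215).

W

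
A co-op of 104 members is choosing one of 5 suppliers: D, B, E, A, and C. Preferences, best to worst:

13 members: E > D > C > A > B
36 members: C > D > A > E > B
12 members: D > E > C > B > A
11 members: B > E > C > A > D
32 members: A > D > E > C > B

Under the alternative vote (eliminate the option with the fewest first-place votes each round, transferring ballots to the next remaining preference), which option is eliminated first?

B

Round 1: D 12, B 11, E 13, A 32, C 36. Eliminate B.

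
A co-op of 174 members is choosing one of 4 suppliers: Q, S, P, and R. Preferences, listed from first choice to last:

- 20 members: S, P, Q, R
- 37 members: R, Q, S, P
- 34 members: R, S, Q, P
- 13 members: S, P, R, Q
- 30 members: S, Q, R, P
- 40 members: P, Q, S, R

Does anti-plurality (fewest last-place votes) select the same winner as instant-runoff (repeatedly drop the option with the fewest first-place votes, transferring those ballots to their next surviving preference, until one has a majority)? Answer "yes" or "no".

yes

Anti-plurality — last-place votes: Q 13, S 0, P 101, R 60. Winner: S.
Instant-runoff — R1 Q 0, S 63, P 40, R 71 (Q out); R2 S 63, P 40, R 71 (P out); R3 S 103, R 71 (S winner). Winner: S.
The two methods agree.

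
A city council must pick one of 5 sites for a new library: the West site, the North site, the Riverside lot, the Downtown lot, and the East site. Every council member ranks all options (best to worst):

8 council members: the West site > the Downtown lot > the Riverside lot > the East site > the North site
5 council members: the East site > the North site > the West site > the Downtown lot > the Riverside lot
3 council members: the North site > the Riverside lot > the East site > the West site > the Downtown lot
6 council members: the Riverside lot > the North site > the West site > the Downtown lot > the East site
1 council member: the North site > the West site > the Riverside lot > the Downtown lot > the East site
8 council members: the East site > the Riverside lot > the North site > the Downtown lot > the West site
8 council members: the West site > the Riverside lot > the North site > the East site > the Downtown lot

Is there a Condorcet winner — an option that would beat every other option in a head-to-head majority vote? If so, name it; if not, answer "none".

none

Checking pairwise contests:
the North site beats the West site 23–16.
the Riverside lot beats the North site 30–9.
the West site beats the Riverside lot 22–17.
the West site beats the Downtown lot 31–8.
the West site beats the East site 23–16.
Every option loses at least one head-to-head, so there is no Condorcet winner.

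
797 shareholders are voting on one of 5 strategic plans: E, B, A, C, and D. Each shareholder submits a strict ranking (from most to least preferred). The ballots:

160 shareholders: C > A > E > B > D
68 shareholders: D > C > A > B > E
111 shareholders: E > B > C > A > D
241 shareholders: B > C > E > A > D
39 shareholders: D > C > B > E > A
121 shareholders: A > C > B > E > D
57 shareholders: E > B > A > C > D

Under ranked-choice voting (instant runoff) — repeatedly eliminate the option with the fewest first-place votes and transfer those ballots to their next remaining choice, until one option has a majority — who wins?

B

Round 1: E 168, B 241, A 121, C 160, D 107. Eliminate D.
Round 2: E 168, B 241, A 121, C 267. Eliminate A.
Round 3: E 168, B 241, C 388. Eliminate E.
Round 4: B 409, C 388. B has a majority.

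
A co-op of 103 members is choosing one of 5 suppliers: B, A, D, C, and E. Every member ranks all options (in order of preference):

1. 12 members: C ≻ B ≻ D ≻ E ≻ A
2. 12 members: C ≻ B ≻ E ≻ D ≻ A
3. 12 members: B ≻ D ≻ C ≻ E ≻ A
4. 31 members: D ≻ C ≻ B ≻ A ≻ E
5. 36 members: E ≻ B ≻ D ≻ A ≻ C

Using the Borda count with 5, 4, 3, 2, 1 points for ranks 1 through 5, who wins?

B

B: 12·4 + 12·4 + 12·5 + 31·3 + 36·4 = 393
A: 12·1 + 12·1 + 12·1 + 31·2 + 36·2 = 170
D: 12·3 + 12·2 + 12·4 + 31·5 + 36·3 = 371
C: 12·5 + 12·5 + 12·3 + 31·4 + 36·1 = 316
E: 12·2 + 12·3 + 12·2 + 31·1 + 36·5 = 295
B has the highest Borda score (393).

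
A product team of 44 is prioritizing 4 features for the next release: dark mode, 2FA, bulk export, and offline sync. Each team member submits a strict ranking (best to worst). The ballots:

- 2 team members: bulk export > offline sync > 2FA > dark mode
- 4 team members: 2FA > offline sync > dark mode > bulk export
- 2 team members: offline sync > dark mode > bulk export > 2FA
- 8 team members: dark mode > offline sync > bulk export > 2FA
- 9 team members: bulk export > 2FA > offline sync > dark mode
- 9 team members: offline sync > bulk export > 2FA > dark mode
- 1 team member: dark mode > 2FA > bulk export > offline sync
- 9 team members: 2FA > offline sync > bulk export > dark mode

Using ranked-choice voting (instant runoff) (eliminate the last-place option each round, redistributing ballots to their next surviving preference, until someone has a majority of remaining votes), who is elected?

2FA

Round 1: dark mode 9, 2FA 13, bulk export 11, offline sync 11. Eliminate dark mode.
Round 2: 2FA 14, bulk export 11, offline sync 19. Eliminate bulk export.
Round 3: 2FA 23, offline sync 21. 2FA has a majority.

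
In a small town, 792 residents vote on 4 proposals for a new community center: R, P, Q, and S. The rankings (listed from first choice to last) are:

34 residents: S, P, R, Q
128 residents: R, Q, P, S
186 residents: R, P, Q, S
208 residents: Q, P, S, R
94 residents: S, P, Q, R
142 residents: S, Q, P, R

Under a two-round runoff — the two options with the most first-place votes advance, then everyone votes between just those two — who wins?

S

Round 1 first-place votes: R 314, P 0, Q 208, S 270.
R and S advance.
Runoff: R is preferred to S by 314 voters; S by 478.
S wins the runoff.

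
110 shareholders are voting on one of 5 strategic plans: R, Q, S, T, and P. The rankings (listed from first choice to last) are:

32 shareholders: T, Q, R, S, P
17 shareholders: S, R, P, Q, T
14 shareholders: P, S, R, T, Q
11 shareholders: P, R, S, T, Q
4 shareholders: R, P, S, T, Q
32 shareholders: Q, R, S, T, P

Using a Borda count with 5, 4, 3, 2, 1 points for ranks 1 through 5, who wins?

R: 32·3 + 17·4 + 14·3 + 11·4 + 4·5 + 32·4 = 398
Q: 32·4 + 17·2 + 14·1 + 11·1 + 4·1 + 32·5 = 351
S: 32·2 + 17·5 + 14·4 + 11·3 + 4·3 + 32·3 = 346
T: 32·5 + 17·1 + 14·2 + 11·2 + 4·2 + 32·2 = 299
P: 32·1 + 17·3 + 14·5 + 11·5 + 4·4 + 32·1 = 256
R has the highest Borda score (398).

R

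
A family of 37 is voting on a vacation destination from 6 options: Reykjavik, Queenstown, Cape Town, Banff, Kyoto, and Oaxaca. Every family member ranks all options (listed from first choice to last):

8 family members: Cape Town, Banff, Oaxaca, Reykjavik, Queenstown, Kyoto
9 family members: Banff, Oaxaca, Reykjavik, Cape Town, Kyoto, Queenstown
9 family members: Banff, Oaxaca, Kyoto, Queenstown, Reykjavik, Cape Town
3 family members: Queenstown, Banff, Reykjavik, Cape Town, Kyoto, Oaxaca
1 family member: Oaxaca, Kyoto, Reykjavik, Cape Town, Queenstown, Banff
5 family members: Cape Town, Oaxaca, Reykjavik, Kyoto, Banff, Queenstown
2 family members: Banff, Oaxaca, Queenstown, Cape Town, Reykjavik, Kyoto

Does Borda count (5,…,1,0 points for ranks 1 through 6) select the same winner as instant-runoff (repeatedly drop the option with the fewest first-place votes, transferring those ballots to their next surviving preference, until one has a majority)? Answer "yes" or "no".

yes

Borda — scores: Reykjavik 81, Queenstown 48, Cape Town 95, Banff 149, Kyoto 53, Oaxaca 129. Winner: Banff.
Instant-runoff — R1 Reykjavik 0, Queenstown 3, Cape Town 13, Banff 20, Kyoto 0, Oaxaca 1 (Banff winner). Winner: Banff.
The two methods agree.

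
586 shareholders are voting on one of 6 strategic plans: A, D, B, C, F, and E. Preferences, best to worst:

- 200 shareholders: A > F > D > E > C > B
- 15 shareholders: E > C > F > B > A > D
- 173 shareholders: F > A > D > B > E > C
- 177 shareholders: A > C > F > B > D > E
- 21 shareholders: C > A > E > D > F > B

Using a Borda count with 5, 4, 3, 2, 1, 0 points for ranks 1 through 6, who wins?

A

A: 200·5 + 15·1 + 173·4 + 177·5 + 21·4 = 2676
D: 200·3 + 15·0 + 173·3 + 177·1 + 21·2 = 1338
B: 200·0 + 15·2 + 173·2 + 177·2 + 21·0 = 730
C: 200·1 + 15·4 + 173·0 + 177·4 + 21·5 = 1073
F: 200·4 + 15·3 + 173·5 + 177·3 + 21·1 = 2262
E: 200·2 + 15·5 + 173·1 + 177·0 + 21·3 = 711
A has the highest Borda score (2676).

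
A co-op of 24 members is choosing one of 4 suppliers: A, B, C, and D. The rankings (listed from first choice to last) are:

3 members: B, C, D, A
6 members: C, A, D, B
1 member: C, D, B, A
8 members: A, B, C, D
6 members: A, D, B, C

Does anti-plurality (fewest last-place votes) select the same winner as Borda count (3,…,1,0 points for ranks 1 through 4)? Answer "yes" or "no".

Anti-plurality — last-place votes: A 4, B 6, C 6, D 8. Winner: A.
Borda — scores: A 54, B 32, C 35, D 23. Winner: A.
The two methods agree.

yes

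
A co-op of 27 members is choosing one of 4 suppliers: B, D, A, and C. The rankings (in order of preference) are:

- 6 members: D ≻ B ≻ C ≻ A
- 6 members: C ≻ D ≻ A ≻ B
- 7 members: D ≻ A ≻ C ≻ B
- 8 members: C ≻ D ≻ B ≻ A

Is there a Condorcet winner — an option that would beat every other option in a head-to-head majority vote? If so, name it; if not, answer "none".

C vs B: 21–6 for C.
C vs D: 14–13 for C.
C vs A: 20–7 for C.
C beats every other option head-to-head.

C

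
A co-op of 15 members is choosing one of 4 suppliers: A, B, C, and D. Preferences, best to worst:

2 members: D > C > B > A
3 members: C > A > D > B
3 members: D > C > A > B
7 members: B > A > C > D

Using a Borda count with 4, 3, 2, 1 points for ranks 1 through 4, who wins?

C

A: 2·1 + 3·3 + 3·2 + 7·3 = 38
B: 2·2 + 3·1 + 3·1 + 7·4 = 38
C: 2·3 + 3·4 + 3·3 + 7·2 = 41
D: 2·4 + 3·2 + 3·4 + 7·1 = 33
C has the highest Borda score (41).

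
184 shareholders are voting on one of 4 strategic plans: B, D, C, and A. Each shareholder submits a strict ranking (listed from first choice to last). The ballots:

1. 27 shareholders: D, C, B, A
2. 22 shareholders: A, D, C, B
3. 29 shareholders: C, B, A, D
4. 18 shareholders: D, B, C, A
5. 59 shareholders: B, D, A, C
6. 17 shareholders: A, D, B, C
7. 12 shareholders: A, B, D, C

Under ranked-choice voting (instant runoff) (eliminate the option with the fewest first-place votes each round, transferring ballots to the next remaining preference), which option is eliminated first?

C

Round 1: B 59, D 45, C 29, A 51. Eliminate C.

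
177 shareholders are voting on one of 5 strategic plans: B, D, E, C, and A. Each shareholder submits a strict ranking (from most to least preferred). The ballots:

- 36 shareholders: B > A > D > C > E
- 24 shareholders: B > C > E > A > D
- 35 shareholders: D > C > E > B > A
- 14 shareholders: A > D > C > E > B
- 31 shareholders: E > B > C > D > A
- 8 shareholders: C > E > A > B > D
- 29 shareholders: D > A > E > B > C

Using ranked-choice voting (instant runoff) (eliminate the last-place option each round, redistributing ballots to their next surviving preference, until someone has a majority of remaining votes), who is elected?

B

Round 1: B 60, D 64, E 31, C 8, A 14. Eliminate C.
Round 2: B 60, D 64, E 39, A 14. Eliminate A.
Round 3: B 60, D 78, E 39. Eliminate E.
Round 4: B 99, D 78. B has a majority.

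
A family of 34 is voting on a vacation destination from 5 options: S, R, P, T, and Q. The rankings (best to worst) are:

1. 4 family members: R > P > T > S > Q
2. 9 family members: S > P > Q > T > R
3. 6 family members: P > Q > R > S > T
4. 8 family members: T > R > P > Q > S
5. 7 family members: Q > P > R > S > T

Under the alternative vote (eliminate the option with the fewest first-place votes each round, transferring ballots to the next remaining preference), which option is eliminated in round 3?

Round 1: S 9, R 4, P 6, T 8, Q 7. Eliminate R.
Round 2: S 9, P 10, T 8, Q 7. Eliminate Q.
Round 3: S 9, P 17, T 8. Eliminate T.

T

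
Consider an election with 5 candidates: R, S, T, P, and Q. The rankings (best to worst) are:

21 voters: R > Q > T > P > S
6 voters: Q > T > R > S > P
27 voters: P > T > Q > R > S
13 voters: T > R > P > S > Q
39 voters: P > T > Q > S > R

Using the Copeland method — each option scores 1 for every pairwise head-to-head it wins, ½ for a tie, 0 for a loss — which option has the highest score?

R: beats S; loses to T, P, and Q → score 1.
S: loses to R, T, P, and Q → score 0.
T: beats R, S, and Q; loses to P → score 3.
P: beats R, S, T, and Q → score 4.
Q: beats R and S; loses to T and P → score 2.
P has the best pairwise record.

P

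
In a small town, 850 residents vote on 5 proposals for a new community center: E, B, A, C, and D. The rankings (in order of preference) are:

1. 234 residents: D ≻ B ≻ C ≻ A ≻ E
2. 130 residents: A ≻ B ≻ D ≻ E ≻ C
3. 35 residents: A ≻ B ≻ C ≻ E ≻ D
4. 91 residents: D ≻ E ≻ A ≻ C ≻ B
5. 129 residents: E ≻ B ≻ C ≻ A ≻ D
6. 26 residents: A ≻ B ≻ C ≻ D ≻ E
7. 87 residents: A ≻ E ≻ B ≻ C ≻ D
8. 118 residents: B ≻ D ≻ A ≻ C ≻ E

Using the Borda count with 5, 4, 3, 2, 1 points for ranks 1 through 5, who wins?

B

E: 234·1 + 130·2 + 35·2 + 91·4 + 129·5 + 26·1 + 87·4 + 118·1 = 2065
B: 234·4 + 130·4 + 35·4 + 91·1 + 129·4 + 26·4 + 87·3 + 118·5 = 3158
A: 234·2 + 130·5 + 35·5 + 91·3 + 129·2 + 26·5 + 87·5 + 118·3 = 2743
C: 234·3 + 130·1 + 35·3 + 91·2 + 129·3 + 26·3 + 87·2 + 118·2 = 1994
D: 234·5 + 130·3 + 35·1 + 91·5 + 129·1 + 26·2 + 87·1 + 118·4 = 2790
B has the highest Borda score (3158).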